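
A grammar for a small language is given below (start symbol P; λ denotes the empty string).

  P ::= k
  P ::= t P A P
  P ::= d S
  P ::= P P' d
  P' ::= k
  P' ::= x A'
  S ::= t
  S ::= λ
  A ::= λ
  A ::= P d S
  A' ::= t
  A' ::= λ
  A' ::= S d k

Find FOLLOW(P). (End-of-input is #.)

P is the start symbol, so # ∈ FOLLOW(P).
In P ::= t P A P: add FIRST(A P) = { d, k, t }.
In P ::= t P A P: P is at the end, add FOLLOW(P) = { #, d, k, t, x }.
In P ::= P P' d: add FIRST(P' d) = { k, x }.
In A ::= P d S: add FIRST(d S) = { d }.
Union: FOLLOW(P) = { #, d, k, t, x }.

{ #, d, k, t, x }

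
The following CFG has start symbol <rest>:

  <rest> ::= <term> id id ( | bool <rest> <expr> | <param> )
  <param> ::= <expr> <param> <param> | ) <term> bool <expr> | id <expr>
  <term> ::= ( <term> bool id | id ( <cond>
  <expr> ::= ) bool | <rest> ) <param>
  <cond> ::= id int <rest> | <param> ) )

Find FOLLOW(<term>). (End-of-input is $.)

In <rest> ::= <term> id id (: add FIRST(id id () = { id }.
In <param> ::= ) <term> bool <expr>: add FIRST(bool <expr>) = { bool }.
In <term> ::= ( <term> bool id: add FIRST(bool id) = { bool }.
Union: FOLLOW(<term>) = { bool, id }.

{ bool, id }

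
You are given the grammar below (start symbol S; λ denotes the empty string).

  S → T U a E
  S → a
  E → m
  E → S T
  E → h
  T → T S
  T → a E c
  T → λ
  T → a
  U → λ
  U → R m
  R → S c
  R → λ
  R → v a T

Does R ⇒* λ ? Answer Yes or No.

R has an λ-production, so R ⇒ λ.

Yes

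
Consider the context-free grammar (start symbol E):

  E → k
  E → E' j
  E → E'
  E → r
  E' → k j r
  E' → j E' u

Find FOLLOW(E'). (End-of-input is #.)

{ #, j, u }

In E → E' j: add FIRST(j) = { j }.
In E → E': E' is at the end, add FOLLOW(E) = { # }.
In E' → j E' u: add FIRST(u) = { u }.
Union: FOLLOW(E') = { #, j, u }.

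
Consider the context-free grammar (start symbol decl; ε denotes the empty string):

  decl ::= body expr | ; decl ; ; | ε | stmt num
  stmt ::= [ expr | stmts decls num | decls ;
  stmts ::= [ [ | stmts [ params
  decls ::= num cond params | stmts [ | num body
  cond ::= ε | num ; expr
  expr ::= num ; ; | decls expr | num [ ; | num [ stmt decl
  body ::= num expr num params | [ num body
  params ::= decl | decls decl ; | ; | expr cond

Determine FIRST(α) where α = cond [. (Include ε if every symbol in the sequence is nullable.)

{ [, num }

Add FIRST(cond)\{ε} = { num }; cond is nullable, continue.
[ is a terminal; add {[} and stop.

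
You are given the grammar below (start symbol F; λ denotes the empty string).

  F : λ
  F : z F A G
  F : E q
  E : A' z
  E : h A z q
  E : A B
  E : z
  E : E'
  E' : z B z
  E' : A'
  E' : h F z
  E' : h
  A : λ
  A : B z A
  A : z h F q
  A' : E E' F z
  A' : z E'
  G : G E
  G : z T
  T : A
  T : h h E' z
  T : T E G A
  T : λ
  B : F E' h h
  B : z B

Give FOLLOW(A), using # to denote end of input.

{ #, h, q, z }

In F : z F A G: add FIRST(G) = { z }.
In E : h A z q: add FIRST(z q) = { z }.
In E : A B: add FIRST(B) = { h, z }.
In A : B z A: A is at the end, add FOLLOW(A) = { #, h, q, z }.
In T : A: A is at the end, add FOLLOW(T) = { #, h, q, z }.
In T : T E G A: A is at the end, add FOLLOW(T) = { #, h, q, z }.
Union: FOLLOW(A) = { #, h, q, z }.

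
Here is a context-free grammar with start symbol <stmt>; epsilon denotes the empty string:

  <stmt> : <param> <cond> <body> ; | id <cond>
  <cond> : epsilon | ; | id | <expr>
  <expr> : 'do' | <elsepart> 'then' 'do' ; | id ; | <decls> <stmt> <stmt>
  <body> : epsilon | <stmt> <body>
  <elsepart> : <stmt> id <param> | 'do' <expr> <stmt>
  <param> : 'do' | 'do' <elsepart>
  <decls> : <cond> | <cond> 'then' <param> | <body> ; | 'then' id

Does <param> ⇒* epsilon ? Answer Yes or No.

No

Nullable nonterminals: <body>, <cond>, <decls>.
No production of <param> has an RHS whose symbols are all nullable, so <param> is not nullable.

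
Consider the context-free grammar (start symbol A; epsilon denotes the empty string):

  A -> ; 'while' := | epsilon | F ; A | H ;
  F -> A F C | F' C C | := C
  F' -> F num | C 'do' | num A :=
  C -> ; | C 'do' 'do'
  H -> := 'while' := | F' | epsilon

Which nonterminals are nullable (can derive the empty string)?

Directly nullable (have an epsilon-production): A, H.
No other nonterminal has a production whose RHS symbols are all nullable.

{ A, H }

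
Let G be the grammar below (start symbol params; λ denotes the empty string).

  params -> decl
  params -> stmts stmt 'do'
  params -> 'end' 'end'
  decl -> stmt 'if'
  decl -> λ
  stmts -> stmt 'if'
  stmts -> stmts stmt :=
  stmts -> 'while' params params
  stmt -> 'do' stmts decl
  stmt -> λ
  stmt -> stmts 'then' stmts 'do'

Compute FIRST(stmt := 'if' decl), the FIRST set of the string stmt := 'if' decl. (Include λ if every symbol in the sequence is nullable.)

Add FIRST(stmt)\{λ} = { 'do', 'if', 'while' }; stmt is nullable, continue.
:= is a terminal; add {:=} and stop.

{ 'do', 'if', 'while', := }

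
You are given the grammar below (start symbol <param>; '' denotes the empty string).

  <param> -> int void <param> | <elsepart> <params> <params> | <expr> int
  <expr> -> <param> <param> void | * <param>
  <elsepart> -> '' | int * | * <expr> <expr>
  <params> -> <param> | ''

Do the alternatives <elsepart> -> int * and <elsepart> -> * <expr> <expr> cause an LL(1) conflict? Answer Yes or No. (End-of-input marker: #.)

FIRST(int *) = { int } and FIRST(* <expr> <expr>) = { * }.
The FIRST sets are disjoint and neither alternative is nullable — no conflict.

No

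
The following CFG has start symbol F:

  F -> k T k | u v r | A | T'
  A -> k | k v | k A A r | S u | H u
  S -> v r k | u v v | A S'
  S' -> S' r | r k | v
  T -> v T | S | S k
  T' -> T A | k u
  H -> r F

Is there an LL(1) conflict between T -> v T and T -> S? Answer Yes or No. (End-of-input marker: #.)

FIRST(v T) = { v } and FIRST(S) = { k, r, u, v }.
Both contain v, so the two alternatives are not disjoint — LL(1) conflict.

Yes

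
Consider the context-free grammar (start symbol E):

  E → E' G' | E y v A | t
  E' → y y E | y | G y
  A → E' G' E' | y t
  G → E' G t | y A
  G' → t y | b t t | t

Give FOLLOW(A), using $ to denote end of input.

{ $, b, t, y }

In E → E y v A: A is at the end, add FOLLOW(E) = { $, b, t, y }.
In G → y A: A is at the end, add FOLLOW(G) = { t, y }.
Union: FOLLOW(A) = { $, b, t, y }.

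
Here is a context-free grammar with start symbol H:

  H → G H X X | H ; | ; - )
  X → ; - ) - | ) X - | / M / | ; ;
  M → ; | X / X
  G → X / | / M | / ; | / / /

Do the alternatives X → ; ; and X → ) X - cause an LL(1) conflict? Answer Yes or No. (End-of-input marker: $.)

No

FIRST(; ;) = { ; } and FIRST() X -) = { ) }.
The FIRST sets are disjoint and neither alternative is nullable — no conflict.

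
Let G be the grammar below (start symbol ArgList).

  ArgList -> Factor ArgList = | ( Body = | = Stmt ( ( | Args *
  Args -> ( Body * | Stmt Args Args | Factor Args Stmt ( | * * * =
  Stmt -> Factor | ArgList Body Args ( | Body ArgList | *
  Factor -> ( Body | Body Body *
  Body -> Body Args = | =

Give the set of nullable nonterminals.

{ } (none)

No nonterminal has an empty production or an RHS whose symbols are all nullable.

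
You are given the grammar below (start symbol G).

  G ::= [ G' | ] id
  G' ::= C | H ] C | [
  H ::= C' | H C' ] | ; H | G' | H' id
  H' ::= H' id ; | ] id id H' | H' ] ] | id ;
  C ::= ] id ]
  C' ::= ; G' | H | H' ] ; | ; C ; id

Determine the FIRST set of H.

From H ::= C': add FIRST(C') = { ;, [, ], id }.
From H ::= H C' ]: add FIRST(H) = { ;, [, ], id }.
H ::= ; H contributes {;}.
From H ::= G': add FIRST(G') = { ;, [, ], id }.
From H ::= H' id: add FIRST(H') = { ], id }.
Union: FIRST(H) = { ;, [, ], id }.

{ ;, [, ], id }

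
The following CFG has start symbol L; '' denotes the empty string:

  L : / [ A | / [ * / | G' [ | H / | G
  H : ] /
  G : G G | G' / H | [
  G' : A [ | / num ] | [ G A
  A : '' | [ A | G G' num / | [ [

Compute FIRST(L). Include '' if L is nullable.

{ /, [, ] }

L : / [ A contributes {/}.
L : / [ * / contributes {/}.
From L : G' [: add FIRST(G') = { /, [ }.
From L : H /: add FIRST(H) = { ] }.
From L : G: add FIRST(G) = { /, [ }.
Union: FIRST(L) = { /, [, ] }.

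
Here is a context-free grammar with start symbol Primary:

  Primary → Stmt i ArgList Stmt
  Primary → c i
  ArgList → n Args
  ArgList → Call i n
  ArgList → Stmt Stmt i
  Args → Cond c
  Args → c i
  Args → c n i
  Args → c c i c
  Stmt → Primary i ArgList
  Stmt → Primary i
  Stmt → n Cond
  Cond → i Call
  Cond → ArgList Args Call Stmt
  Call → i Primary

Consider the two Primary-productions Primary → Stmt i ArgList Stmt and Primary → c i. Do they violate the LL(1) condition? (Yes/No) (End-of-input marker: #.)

FIRST(Stmt i ArgList Stmt) = { c, n } and FIRST(c i) = { c }.
Both contain c, so the two alternatives are not disjoint — LL(1) conflict.

Yes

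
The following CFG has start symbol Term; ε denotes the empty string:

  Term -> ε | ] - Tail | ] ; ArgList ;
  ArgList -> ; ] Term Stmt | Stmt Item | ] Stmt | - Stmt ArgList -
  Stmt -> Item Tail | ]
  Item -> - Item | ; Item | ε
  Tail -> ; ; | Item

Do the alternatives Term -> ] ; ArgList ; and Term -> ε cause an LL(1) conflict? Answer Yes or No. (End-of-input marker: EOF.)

Yes

FIRST(] ; ArgList ;) = { ] } and FIRST(ε) = { ε }.
The second alternative is nullable and FOLLOW(Term) = { EOF, -, ;, ] } shares ] with FIRST of the first — conflict.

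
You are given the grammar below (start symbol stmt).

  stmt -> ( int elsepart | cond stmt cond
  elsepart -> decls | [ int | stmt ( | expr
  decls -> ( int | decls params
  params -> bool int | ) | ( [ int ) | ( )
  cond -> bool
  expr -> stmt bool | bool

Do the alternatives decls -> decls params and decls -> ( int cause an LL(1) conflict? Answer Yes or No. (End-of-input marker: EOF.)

Yes

FIRST(decls params) = { ( } and FIRST(( int) = { ( }.
Both contain (, so the two alternatives are not disjoint — LL(1) conflict.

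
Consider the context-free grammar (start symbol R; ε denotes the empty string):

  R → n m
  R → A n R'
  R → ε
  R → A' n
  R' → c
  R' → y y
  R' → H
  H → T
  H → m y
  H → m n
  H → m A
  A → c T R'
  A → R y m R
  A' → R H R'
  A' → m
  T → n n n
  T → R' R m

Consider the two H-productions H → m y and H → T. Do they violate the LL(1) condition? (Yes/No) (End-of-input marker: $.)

FIRST(m y) = { m } and FIRST(T) = { c, m, n, y }.
Both contain m, so the two alternatives are not disjoint — LL(1) conflict.

Yes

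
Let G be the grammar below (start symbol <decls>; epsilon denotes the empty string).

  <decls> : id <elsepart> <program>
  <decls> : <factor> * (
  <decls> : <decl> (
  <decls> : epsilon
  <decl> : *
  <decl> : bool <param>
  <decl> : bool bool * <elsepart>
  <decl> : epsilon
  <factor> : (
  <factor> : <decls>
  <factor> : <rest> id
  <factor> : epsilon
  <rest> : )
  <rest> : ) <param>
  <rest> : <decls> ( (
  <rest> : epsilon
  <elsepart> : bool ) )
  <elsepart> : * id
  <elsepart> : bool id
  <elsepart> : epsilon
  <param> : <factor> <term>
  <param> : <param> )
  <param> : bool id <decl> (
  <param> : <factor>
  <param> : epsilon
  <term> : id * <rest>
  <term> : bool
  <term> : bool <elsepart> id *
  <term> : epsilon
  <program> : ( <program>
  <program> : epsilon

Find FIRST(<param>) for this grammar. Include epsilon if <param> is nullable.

{ (, ), *, bool, id, epsilon }

From <param> : <factor> <term>: <factor>, <term> nullable, take FIRST(<factor>) ∪ FIRST(<term>) = { (, ), *, bool, id }; also epsilon since the whole RHS is nullable.
From <param> : <param> ): <param> nullable, take FIRST(<param>) ∪ {)} = { (, ), *, bool, id }.
<param> : bool id <decl> ( contributes {bool}.
From <param> : <factor>: add FIRST(<factor>) = { (, ), *, bool, id, epsilon } (including epsilon since <factor> is nullable).
<param> : epsilon contributes epsilon.
Union: FIRST(<param>) = { (, ), *, bool, id, epsilon }.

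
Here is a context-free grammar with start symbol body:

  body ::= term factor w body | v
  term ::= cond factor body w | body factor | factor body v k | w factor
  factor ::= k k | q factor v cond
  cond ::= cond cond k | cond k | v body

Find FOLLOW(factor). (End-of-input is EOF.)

In body ::= term factor w body: add FIRST(w body) = { w }.
In term ::= cond factor body w: add FIRST(body w) = { k, q, v, w }.
In term ::= body factor: factor is at the end, add FOLLOW(term) = { k, q }.
In term ::= factor body v k: add FIRST(body v k) = { k, q, v, w }.
In term ::= w factor: factor is at the end, add FOLLOW(term) = { k, q }.
In factor ::= q factor v cond: add FIRST(v cond) = { v }.
Union: FOLLOW(factor) = { k, q, v, w }.

{ k, q, v, w }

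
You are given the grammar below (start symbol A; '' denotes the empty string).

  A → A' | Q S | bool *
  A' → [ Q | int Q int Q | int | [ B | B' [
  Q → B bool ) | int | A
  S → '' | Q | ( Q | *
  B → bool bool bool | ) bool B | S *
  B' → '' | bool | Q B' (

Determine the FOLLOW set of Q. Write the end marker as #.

In A → Q S: add FIRST(S)\{''} = { (, ), *, [, bool, int }.
  Since S is nullable, also add FOLLOW(A) = { #, (, ), *, [, bool, int }.
In A' → [ Q: Q is at the end, add FOLLOW(A') = { #, (, ), *, [, bool, int }.
In A' → int Q int Q: add FIRST(int Q) = { int }.
In A' → int Q int Q: Q is at the end, add FOLLOW(A') = { #, (, ), *, [, bool, int }.
In S → Q: Q is at the end, add FOLLOW(S) = { #, (, ), *, [, bool, int }.
In S → ( Q: Q is at the end, add FOLLOW(S) = { #, (, ), *, [, bool, int }.
In B' → Q B' (: add FIRST(B' () = { (, ), *, [, bool, int }.
Union: FOLLOW(Q) = { #, (, ), *, [, bool, int }.

{ #, (, ), *, [, bool, int }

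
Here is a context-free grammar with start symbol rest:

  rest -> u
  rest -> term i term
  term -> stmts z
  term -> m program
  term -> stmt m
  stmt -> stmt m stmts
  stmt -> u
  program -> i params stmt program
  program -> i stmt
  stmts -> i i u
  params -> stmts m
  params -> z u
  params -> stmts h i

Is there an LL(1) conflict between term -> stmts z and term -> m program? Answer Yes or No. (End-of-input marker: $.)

No

FIRST(stmts z) = { i } and FIRST(m program) = { m }.
The FIRST sets are disjoint and neither alternative is nullable — no conflict.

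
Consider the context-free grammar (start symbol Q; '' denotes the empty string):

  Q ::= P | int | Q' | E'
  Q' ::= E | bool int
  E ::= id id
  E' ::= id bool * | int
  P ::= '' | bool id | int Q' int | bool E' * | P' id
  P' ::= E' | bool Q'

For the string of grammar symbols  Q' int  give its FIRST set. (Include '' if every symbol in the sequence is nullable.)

{ bool, id }

Add FIRST(Q') = { bool, id }; Q' is not nullable, stop.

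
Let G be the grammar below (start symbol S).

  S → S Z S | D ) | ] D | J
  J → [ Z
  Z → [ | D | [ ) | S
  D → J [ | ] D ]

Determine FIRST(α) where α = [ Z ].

{ [ }

[ is a terminal; add {[} and stop.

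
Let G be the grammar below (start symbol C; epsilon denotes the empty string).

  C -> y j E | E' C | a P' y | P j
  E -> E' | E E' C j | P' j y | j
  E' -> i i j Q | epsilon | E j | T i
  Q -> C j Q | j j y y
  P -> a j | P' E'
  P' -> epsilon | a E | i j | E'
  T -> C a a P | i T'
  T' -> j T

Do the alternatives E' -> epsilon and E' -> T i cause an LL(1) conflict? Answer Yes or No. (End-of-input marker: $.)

FIRST(epsilon) = { epsilon } and FIRST(T i) = { a, i, j, y }.
The first alternative is nullable and FOLLOW(E') = { $, a, i, j, y } shares a with FIRST of the second — conflict.

Yes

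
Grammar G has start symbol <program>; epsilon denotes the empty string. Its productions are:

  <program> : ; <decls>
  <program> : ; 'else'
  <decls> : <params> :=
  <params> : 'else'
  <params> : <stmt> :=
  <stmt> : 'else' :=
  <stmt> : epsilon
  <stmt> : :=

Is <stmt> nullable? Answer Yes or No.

Yes

<stmt> has an epsilon-production, so <stmt> ⇒ epsilon.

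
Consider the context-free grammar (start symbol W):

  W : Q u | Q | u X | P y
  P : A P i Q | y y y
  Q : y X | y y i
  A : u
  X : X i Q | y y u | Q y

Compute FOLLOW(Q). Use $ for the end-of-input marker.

In W : Q u: add FIRST(u) = { u }.
In W : Q: Q is at the end, add FOLLOW(W) = { $ }.
In P : A P i Q: Q is at the end, add FOLLOW(P) = { i, y }.
In X : X i Q: Q is at the end, add FOLLOW(X) = { $, i, u, y }.
In X : Q y: add FIRST(y) = { y }.
Union: FOLLOW(Q) = { $, i, u, y }.

{ $, i, u, y }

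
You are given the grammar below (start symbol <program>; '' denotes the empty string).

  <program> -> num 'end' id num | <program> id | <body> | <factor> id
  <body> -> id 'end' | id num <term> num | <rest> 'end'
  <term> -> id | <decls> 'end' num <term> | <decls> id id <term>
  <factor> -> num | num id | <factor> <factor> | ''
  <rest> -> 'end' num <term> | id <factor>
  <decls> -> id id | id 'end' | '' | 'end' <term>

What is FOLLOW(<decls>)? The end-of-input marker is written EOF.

In <term> -> <decls> 'end' num <term>: add FIRST('end' num <term>) = { 'end' }.
In <term> -> <decls> id id <term>: add FIRST(id id <term>) = { id }.
Union: FOLLOW(<decls>) = { 'end', id }.

{ 'end', id }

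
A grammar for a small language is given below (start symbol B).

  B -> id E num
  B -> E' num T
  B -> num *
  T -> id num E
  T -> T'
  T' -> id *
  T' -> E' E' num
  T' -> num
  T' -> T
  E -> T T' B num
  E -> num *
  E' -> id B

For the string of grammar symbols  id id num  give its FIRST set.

id is a terminal; add {id} and stop.

{ id }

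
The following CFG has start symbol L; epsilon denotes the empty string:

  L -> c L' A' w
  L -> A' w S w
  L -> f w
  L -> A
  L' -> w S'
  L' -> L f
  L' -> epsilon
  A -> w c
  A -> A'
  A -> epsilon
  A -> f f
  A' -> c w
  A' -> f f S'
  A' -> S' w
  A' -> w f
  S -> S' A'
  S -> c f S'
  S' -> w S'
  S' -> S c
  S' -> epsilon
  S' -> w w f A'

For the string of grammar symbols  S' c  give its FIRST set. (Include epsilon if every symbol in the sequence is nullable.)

Add FIRST(S')\{epsilon} = { c, f, w }; S' is nullable, continue.
c is a terminal; add {c} and stop.

{ c, f, w }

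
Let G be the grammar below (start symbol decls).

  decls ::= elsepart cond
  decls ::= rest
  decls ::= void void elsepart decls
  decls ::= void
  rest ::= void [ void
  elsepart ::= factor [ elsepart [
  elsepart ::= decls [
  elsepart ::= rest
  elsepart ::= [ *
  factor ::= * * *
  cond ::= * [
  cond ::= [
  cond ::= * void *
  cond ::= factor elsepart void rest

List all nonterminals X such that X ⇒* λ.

No nonterminal has an empty production or an RHS whose symbols are all nullable.

{ } (none)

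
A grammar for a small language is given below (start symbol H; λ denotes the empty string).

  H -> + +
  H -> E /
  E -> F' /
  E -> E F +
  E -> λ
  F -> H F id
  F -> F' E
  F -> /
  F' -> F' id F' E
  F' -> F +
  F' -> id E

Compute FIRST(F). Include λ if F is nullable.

{ +, /, id }

From F -> H F id: add FIRST(H) = { +, /, id }.
From F -> F' E: add FIRST(F') = { +, /, id }.
F -> / contributes {/}.
Union: FIRST(F) = { +, /, id }.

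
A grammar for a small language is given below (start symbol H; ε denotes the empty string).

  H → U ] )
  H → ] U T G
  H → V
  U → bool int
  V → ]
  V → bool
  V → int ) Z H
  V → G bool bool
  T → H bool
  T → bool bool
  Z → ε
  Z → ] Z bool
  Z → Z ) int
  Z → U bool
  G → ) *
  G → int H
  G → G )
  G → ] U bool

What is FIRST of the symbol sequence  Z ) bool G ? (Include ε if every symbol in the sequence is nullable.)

{ ), ], bool }

Add FIRST(Z)\{ε} = { ), ], bool }; Z is nullable, continue.
) is a terminal; add {)} and stop.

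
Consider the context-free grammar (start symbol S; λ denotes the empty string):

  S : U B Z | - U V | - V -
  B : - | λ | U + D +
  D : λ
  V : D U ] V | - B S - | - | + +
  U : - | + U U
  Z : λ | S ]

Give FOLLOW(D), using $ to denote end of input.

In B : U + D +: add FIRST(+) = { + }.
In V : D U ] V: add FIRST(U ] V) = { +, - }.
Union: FOLLOW(D) = { +, - }.

{ +, - }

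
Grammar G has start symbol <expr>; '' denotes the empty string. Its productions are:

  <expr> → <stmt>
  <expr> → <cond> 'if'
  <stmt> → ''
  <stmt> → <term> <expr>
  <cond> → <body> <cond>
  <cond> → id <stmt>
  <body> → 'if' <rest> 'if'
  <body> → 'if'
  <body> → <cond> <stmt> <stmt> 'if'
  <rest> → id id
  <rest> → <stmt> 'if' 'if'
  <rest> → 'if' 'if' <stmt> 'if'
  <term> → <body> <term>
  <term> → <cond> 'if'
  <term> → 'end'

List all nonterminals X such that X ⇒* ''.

{ <expr>, <stmt> }

Directly nullable (have an ''-production): <stmt>.
<expr> → <stmt> with every symbol nullable, so <expr> is nullable.
No other nonterminal has a production whose RHS symbols are all nullable.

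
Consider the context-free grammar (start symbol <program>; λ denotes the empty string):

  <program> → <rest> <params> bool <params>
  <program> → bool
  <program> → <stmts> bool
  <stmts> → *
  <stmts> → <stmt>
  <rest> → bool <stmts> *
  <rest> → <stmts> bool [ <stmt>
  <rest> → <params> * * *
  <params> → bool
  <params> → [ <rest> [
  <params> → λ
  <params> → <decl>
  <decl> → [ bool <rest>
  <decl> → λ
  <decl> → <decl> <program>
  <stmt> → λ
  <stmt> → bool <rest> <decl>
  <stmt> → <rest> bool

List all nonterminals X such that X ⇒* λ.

Directly nullable (have an λ-production): <params>, <decl>, <stmt>.
<stmts> → <stmt> with every symbol nullable, so <stmts> is nullable.
No other nonterminal has a production whose RHS symbols are all nullable.

{ <decl>, <params>, <stmt>, <stmts> }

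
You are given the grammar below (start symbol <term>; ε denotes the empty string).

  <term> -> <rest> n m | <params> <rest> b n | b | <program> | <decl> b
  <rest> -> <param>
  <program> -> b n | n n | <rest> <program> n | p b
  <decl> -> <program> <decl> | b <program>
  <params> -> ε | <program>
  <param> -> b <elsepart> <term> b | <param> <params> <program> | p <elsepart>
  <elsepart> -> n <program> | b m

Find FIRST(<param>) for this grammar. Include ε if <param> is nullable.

{ b, p }

<param> -> b <elsepart> <term> b contributes {b}.
From <param> -> <param> <params> <program>: add FIRST(<param>) = { b, p }.
<param> -> p <elsepart> contributes {p}.
Union: FIRST(<param>) = { b, p }.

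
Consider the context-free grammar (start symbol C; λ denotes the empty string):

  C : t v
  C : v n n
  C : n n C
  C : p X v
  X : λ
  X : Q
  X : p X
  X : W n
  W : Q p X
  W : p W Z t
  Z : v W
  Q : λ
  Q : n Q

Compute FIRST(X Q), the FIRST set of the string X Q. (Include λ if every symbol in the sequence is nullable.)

{ n, p, λ }

Add FIRST(X)\{λ} = { n, p }; X is nullable, continue.
Add FIRST(Q)\{λ} = { n }; Q is nullable, continue.
Every symbol is nullable, so include λ.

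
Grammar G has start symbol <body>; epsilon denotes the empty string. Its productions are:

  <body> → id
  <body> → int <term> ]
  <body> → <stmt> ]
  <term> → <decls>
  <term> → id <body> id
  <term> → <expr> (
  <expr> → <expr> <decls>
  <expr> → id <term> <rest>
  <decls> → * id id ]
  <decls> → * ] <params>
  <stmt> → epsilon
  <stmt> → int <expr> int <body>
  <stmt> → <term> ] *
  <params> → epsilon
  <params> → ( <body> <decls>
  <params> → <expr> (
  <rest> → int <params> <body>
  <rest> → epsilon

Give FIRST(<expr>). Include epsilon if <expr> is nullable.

From <expr> → <expr> <decls>: add FIRST(<expr>) = { id }.
<expr> → id <term> <rest> contributes {id}.
Union: FIRST(<expr>) = { id }.

{ id }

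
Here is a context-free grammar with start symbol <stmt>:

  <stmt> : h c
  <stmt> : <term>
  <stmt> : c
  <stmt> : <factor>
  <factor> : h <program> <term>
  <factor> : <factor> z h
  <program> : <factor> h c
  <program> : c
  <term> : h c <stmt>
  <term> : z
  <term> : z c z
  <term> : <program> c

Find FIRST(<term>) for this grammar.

{ c, h, z }

<term> : h c <stmt> contributes {h}.
<term> : z contributes {z}.
<term> : z c z contributes {z}.
From <term> : <program> c: add FIRST(<program>) = { c, h }.
Union: FIRST(<term>) = { c, h, z }.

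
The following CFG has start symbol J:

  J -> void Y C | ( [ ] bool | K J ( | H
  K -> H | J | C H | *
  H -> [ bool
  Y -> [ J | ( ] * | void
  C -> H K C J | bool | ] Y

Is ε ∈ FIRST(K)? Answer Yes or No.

No

No nonterminal in this grammar is nullable.
No production of K has an RHS whose symbols are all nullable, so K is not nullable.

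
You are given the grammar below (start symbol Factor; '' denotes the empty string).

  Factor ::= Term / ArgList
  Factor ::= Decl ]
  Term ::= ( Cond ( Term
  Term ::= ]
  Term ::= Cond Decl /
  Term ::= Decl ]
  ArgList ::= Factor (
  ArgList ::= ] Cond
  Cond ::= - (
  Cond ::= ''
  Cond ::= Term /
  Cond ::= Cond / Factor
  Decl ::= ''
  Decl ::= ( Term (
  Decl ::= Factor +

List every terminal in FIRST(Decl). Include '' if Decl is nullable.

Decl ::= '' contributes ''.
Decl ::= ( Term ( contributes {(}.
From Decl ::= Factor +: add FIRST(Factor) = { (, -, /, ] }.
Union: FIRST(Decl) = { (, -, /, ], '' }.

{ (, -, /, ], '' }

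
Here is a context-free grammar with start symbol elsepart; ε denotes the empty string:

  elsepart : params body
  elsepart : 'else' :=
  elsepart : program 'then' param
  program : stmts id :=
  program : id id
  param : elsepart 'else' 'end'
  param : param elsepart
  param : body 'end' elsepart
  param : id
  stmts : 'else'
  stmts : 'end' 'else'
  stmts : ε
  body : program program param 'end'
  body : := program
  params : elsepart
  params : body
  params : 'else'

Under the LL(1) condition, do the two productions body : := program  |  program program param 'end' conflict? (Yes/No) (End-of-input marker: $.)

FIRST(:= program) = { := } and FIRST(program program param 'end') = { 'else', 'end', id }.
The FIRST sets are disjoint and neither alternative is nullable — no conflict.

No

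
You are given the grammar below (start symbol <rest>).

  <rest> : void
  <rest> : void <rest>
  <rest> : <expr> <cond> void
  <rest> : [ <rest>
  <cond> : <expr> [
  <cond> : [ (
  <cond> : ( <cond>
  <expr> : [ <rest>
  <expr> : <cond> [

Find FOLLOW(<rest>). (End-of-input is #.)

{ #, (, [ }

<rest> is the start symbol, so # ∈ FOLLOW(<rest>).
In <rest> : void <rest>: <rest> is at the end, add FOLLOW(<rest>) = { #, (, [ }.
In <rest> : [ <rest>: <rest> is at the end, add FOLLOW(<rest>) = { #, (, [ }.
In <expr> : [ <rest>: <rest> is at the end, add FOLLOW(<expr>) = { (, [ }.
Union: FOLLOW(<rest>) = { #, (, [ }.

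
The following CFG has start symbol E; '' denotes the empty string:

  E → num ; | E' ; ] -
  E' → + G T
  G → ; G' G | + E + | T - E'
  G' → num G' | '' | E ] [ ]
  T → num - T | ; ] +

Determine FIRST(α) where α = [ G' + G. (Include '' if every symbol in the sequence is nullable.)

{ [ }

[ is a terminal; add {[} and stop.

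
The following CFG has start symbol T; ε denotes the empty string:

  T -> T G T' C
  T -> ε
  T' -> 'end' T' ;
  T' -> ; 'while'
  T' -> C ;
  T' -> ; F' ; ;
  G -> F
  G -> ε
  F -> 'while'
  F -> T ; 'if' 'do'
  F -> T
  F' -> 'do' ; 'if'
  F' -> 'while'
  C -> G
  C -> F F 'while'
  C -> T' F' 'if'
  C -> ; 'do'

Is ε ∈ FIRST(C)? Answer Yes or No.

C -> G and each of G is nullable, so C ⇒* ε.

Yes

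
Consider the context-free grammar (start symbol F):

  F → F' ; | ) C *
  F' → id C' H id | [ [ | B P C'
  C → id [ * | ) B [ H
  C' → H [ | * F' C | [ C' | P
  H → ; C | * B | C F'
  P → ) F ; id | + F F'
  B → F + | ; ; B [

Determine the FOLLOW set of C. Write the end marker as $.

In F → ) C *: add FIRST(*) = { * }.
In C' → * F' C: C is at the end, add FOLLOW(C') = { ), *, +, ;, [, id }.
In H → ; C: C is at the end, add FOLLOW(H) = { ), *, +, ;, [, id }.
In H → C F': add FIRST(F') = { ), ;, [, id }.
Union: FOLLOW(C) = { ), *, +, ;, [, id }.

{ ), *, +, ;, [, id }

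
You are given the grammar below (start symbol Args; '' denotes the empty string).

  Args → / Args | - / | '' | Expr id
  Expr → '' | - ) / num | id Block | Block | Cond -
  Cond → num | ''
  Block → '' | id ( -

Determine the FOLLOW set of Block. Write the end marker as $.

{ id }

In Expr → id Block: Block is at the end, add FOLLOW(Expr) = { id }.
In Expr → Block: Block is at the end, add FOLLOW(Expr) = { id }.
Union: FOLLOW(Block) = { id }.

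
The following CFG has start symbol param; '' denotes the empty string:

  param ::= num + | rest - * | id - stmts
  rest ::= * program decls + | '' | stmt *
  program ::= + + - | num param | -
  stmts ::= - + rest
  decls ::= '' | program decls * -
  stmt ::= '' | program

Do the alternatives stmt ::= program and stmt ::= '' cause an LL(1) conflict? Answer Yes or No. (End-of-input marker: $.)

No

FIRST(program) = { +, -, num } and FIRST('') = { '' }.
The second is nullable but FOLLOW(stmt) = { * } is disjoint from FIRST of the first.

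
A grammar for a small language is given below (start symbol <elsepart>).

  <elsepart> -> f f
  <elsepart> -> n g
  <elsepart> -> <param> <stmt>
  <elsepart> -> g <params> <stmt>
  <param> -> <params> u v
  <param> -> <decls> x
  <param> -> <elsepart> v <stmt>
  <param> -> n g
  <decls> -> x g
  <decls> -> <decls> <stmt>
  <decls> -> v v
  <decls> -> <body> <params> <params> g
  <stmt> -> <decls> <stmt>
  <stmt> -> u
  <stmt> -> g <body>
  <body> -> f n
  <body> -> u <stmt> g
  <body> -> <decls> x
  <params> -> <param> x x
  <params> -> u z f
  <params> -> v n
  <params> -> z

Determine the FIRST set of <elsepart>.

<elsepart> -> f f contributes {f}.
<elsepart> -> n g contributes {n}.
From <elsepart> -> <param> <stmt>: add FIRST(<param>) = { f, g, n, u, v, x, z }.
<elsepart> -> g <params> <stmt> contributes {g}.
Union: FIRST(<elsepart>) = { f, g, n, u, v, x, z }.

{ f, g, n, u, v, x, z }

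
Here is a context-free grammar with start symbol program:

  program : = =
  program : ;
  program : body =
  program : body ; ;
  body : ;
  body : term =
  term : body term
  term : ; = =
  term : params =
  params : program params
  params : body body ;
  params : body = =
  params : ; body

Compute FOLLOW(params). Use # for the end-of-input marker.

{ = }

In term : params =: add FIRST(=) = { = }.
In params : program params: params is at the end, add FOLLOW(params) = { = }.
Union: FOLLOW(params) = { = }.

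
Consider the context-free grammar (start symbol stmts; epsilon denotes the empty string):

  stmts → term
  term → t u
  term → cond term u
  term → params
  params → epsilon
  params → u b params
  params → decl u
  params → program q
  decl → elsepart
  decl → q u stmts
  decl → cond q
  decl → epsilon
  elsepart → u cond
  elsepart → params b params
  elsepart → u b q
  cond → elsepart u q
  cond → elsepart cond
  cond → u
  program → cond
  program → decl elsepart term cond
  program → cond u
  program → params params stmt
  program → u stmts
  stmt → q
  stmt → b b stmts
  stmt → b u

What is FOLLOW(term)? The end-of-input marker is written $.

{ $, b, q, u }

In stmts → term: term is at the end, add FOLLOW(stmts) = { $, b, q, u }.
In term → cond term u: add FIRST(u) = { u }.
In program → decl elsepart term cond: add FIRST(cond) = { b, q, u }.
Union: FOLLOW(term) = { $, b, q, u }.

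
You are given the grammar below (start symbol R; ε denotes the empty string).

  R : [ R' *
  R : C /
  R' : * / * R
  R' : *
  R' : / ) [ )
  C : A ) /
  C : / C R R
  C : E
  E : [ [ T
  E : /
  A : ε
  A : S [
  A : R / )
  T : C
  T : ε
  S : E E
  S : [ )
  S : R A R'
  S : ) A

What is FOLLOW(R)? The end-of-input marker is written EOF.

{ EOF, ), *, /, [ }

R is the start symbol, so EOF ∈ FOLLOW(R).
In R' : * / * R: R is at the end, add FOLLOW(R') = { *, [ }.
In C : / C R R: add FIRST(R) = { ), /, [ }.
In C : / C R R: R is at the end, add FOLLOW(C) = { ), /, [ }.
In A : R / ): add FIRST(/ )) = { / }.
In S : R A R': add FIRST(A R') = { ), *, /, [ }.
Union: FOLLOW(R) = { EOF, ), *, /, [ }.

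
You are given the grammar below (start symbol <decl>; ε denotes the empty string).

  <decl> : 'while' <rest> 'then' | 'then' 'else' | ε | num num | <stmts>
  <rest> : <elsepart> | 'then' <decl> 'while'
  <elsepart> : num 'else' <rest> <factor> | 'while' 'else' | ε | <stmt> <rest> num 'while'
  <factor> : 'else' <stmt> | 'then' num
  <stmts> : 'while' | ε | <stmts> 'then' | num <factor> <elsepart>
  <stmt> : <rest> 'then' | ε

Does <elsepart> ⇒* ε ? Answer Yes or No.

<elsepart> has an ε-production, so <elsepart> ⇒ ε.

Yes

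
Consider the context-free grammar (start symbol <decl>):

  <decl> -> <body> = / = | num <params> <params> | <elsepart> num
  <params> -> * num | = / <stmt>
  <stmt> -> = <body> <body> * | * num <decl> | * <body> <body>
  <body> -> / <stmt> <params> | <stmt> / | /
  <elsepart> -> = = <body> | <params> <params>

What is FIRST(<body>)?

{ *, /, = }

<body> -> / <stmt> <params> contributes {/}.
From <body> -> <stmt> /: add FIRST(<stmt>) = { *, = }.
<body> -> / contributes {/}.
Union: FIRST(<body>) = { *, /, = }.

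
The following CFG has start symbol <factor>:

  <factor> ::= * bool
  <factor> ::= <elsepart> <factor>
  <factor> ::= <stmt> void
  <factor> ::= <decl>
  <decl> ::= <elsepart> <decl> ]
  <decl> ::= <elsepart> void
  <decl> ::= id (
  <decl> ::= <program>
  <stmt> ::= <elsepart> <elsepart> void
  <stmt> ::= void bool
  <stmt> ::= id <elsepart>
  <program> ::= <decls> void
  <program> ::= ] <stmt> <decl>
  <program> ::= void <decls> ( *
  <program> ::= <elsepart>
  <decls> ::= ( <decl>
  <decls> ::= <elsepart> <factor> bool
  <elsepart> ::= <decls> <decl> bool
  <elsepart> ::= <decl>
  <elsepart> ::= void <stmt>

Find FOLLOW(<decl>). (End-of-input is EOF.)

{ EOF, (, *, ], bool, id, void }

In <factor> ::= <decl>: <decl> is at the end, add FOLLOW(<factor>) = { EOF, bool }.
In <decl> ::= <elsepart> <decl> ]: add FIRST(]) = { ] }.
In <program> ::= ] <stmt> <decl>: <decl> is at the end, add FOLLOW(<program>) = { EOF, (, *, ], bool, id, void }.
In <decls> ::= ( <decl>: <decl> is at the end, add FOLLOW(<decls>) = { (, ], id, void }.
In <elsepart> ::= <decls> <decl> bool: add FIRST(bool) = { bool }.
In <elsepart> ::= <decl>: <decl> is at the end, add FOLLOW(<elsepart>) = { EOF, (, *, ], bool, id, void }.
Union: FOLLOW(<decl>) = { EOF, (, *, ], bool, id, void }.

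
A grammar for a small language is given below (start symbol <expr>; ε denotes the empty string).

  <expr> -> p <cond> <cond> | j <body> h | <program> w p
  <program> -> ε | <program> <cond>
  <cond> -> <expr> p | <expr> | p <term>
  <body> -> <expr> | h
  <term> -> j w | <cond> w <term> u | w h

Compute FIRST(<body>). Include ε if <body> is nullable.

From <body> -> <expr>: add FIRST(<expr>) = { j, p, w }.
<body> -> h contributes {h}.
Union: FIRST(<body>) = { h, j, p, w }.

{ h, j, p, w }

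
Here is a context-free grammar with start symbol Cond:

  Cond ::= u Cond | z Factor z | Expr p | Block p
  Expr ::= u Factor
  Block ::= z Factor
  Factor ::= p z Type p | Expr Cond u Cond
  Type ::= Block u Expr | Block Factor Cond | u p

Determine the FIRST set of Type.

{ u, z }

From Type ::= Block u Expr: add FIRST(Block) = { z }.
From Type ::= Block Factor Cond: add FIRST(Block) = { z }.
Type ::= u p contributes {u}.
Union: FIRST(Type) = { u, z }.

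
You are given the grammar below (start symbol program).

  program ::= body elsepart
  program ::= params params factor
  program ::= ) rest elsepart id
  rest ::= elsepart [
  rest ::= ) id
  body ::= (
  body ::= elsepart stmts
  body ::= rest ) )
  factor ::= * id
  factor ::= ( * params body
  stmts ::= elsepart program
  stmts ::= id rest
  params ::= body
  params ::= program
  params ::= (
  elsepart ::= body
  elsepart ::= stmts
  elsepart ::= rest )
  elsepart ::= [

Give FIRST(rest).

From rest ::= elsepart [: add FIRST(elsepart) = { (, ), [, id }.
rest ::= ) id contributes {)}.
Union: FIRST(rest) = { (, ), [, id }.

{ (, ), [, id }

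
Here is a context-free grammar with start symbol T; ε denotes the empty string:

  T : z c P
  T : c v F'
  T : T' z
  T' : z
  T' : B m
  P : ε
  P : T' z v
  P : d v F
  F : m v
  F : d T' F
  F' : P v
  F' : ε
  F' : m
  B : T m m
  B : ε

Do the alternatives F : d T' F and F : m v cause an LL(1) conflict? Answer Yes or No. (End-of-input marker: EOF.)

FIRST(d T' F) = { d } and FIRST(m v) = { m }.
The FIRST sets are disjoint and neither alternative is nullable — no conflict.

No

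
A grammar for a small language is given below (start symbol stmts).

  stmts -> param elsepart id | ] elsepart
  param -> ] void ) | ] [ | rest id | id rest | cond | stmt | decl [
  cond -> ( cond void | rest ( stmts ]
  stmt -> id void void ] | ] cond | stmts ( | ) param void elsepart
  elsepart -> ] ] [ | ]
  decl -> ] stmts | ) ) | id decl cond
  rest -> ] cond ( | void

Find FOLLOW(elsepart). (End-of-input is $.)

In stmts -> param elsepart id: add FIRST(id) = { id }.
In stmts -> ] elsepart: elsepart is at the end, add FOLLOW(stmts) = { $, (, [, ], void }.
In stmt -> ) param void elsepart: elsepart is at the end, add FOLLOW(stmt) = { ], void }.
Union: FOLLOW(elsepart) = { $, (, [, ], id, void }.

{ $, (, [, ], id, void }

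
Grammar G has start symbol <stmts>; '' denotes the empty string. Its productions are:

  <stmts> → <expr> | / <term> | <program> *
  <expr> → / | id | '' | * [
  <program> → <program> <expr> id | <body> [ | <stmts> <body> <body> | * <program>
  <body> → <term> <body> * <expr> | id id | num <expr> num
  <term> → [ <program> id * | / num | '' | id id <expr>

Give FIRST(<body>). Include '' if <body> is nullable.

{ /, [, id, num }

From <body> → <term> <body> * <expr>: <term> nullable, take FIRST(<term>) ∪ FIRST(<body>) = { /, [, id, num }.
<body> → id id contributes {id}.
<body> → num <expr> num contributes {num}.
Union: FIRST(<body>) = { /, [, id, num }.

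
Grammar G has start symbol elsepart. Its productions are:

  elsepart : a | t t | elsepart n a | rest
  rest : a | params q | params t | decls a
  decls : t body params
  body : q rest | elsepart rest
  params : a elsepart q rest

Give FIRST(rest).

rest : a contributes {a}.
From rest : params q: add FIRST(params) = { a }.
From rest : params t: add FIRST(params) = { a }.
From rest : decls a: add FIRST(decls) = { t }.
Union: FIRST(rest) = { a, t }.

{ a, t }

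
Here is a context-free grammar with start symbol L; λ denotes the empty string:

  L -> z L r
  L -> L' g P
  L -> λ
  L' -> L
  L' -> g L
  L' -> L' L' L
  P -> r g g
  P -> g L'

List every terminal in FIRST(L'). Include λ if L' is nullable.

From L' -> L: add FIRST(L) = { g, z, λ } (including λ since L is nullable).
L' -> g L contributes {g}.
From L' -> L' L' L: L', L', L nullable, take FIRST(L') ∪ FIRST(L') ∪ FIRST(L) = { g, z }; also λ since the whole RHS is nullable.
Union: FIRST(L') = { g, z, λ }.

{ g, z, λ }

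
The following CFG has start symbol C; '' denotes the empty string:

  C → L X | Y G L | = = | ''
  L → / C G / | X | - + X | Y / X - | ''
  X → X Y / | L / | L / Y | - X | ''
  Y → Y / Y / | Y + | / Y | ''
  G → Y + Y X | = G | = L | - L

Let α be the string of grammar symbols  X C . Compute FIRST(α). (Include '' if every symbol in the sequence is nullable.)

Add FIRST(X)\{''} = { +, -, / }; X is nullable, continue.
Add FIRST(C)\{''} = { +, -, /, = }; C is nullable, continue.
Every symbol is nullable, so include ''.

{ +, -, /, =, '' }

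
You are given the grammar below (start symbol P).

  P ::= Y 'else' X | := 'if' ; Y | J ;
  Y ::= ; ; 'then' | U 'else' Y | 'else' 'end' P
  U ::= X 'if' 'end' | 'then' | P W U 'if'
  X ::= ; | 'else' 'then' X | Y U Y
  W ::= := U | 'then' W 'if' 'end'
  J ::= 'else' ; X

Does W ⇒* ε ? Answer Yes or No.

No nonterminal in this grammar is nullable.
No production of W has an RHS whose symbols are all nullable, so W is not nullable.

No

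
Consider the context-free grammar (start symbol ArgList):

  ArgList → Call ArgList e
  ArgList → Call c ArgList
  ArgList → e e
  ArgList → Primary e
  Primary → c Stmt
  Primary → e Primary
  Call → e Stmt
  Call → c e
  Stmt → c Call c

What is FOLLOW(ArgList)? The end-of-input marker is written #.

{ #, e }

ArgList is the start symbol, so # ∈ FOLLOW(ArgList).
In ArgList → Call ArgList e: add FIRST(e) = { e }.
In ArgList → Call c ArgList: ArgList is at the end, add FOLLOW(ArgList) = { #, e }.
Union: FOLLOW(ArgList) = { #, e }.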